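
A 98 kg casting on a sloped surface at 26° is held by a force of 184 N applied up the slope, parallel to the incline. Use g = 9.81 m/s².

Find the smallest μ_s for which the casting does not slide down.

μ_s,min ≈ 0.275

N = m g cos θ = 864.1 N.
Friction must make up the shortfall along the incline: f = m g sin θ − P = 421.4 − 184 = 237.4 N.
At the threshold f = μ_s N, so μ_s,min = 237.4/864.1 = 0.275.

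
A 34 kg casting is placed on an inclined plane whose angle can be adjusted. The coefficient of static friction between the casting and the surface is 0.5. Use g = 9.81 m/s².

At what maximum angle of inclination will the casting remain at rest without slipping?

θ_max ≈ 26.6°

At the slip threshold, m g sin θ = μ_s · m g cos θ, so tan θ = μ_s.
θ_max = arctan(0.5) = 26.6°.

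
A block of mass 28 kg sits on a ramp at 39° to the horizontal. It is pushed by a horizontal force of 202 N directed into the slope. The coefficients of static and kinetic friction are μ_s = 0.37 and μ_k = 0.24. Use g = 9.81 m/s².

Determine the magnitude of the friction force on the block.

f ≈ 15.9 N (up the incline)

Normal direction: N = m g cos θ + P sin θ = 340.6 N.
Along the incline, the net driving force (taking up-slope positive) is P cos θ − m g sin θ = 157 − 172.9 = -15.88 N, so equilibrium requires friction f = 15.88 N (up-slope).
Maximum static friction: μ_s N = 0.37 × 340.6 = 126 N.
|f_req| = 15.88 ≤ 126 N → the block is in equilibrium; friction equals the required value.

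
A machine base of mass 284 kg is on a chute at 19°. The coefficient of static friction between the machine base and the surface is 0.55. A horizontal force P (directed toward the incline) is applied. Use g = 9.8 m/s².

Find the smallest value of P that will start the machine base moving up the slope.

P ≈ 3070 N

At impending motion up the slope, friction acts down-slope at its limit: f = μ_s N.
Perpendicular to the incline: N = m g cos θ + P sin θ.
Along the incline: P cos θ = m g sin θ + μ_s N = m g sin θ + μ_s (m g cos θ + P sin θ).
Solving, P (cos θ − μ_s sin θ) = m g (sin θ + μ_s cos θ), so P = 284×9.8×(sin 19° + 0.55 cos 19°)/(cos 19° − 0.55 sin 19°) = 2780×0.8456/0.7665 = 3070 N.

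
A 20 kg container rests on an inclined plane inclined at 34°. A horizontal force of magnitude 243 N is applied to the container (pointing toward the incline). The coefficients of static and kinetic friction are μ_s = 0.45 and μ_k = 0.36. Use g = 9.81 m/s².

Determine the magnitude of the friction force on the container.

Resolve perpendicular to the incline: N = m g cos θ + P sin θ = 20×9.81×cos 34° + 243×sin 34° = 298.5 N.
Along the incline, the net driving force (taking up-slope positive) is P cos θ − m g sin θ = 201.5 − 109.7 = 91.74 N, so equilibrium requires friction f = -91.74 N (down-slope).
Maximum static friction: μ_s N = 0.45 × 298.5 = 134.3 N.
|f_req| = 91.74 ≤ 134.3 N → the container is in equilibrium; friction equals the required value.

f ≈ 91.7 N (down the incline)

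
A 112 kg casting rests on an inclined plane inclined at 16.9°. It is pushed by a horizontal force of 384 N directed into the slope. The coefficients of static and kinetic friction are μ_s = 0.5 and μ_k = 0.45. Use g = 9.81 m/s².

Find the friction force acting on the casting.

Normal direction: N = m g cos θ + P sin θ = 1163 N.
Along the incline, the net driving force (taking up-slope positive) is P cos θ − m g sin θ = 367.4 − 319.4 = 48.02 N, so equilibrium requires friction f = -48.02 N (down-slope).
The limit of static friction is μ_s N = 581.4 N.
Since 48.02 N is within the 581.4 N limit, the casting stays put and friction is exactly 48 N.

f ≈ 48 N (down the incline)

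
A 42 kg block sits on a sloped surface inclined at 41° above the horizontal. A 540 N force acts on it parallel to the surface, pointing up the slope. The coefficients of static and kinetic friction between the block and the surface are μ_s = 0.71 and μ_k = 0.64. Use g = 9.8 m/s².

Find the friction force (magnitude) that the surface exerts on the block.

Perpendicular to the surface, N = m g cos θ = 42·9.8·cos 41° = 310.6 N.
For equilibrium along the incline the friction force must supply f = m g sin θ − P = 270 − 540 = -270 N (positive meaning up-slope).
The static-friction ceiling is μ_s N = 0.71 × 310.6 = 220.6 N.
|-270| exceeds 220.6 N, so the block slips up-slope; friction is kinetic, f = μ_k N = 0.64×310.6 = 199 N.

f ≈ 199 N (down the incline)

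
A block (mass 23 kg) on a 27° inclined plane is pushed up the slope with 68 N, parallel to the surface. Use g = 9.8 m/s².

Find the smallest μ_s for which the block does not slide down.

N = m g cos θ = 200.8 N.
Friction must make up the shortfall along the incline: f = m g sin θ − P = 102.3 − 68 = 34.33 N.
At the threshold f = μ_s N, so μ_s,min = 34.33/200.8 = 0.171.

μ_s,min ≈ 0.171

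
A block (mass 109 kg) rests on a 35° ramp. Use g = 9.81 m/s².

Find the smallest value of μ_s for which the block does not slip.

μ_s,min ≈ 0.7

At the slip threshold m g sin θ = μ_s m g cos θ, so μ_s,min = tan θ.
μ_s,min = tan 35° = 0.7.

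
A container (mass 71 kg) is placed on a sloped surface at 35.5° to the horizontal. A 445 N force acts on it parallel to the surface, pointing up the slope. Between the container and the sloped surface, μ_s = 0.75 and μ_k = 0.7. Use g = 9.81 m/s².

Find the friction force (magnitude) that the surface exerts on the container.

f ≈ 40.5 N (down the incline)

Perpendicular to the surface, N = m g cos θ = 71·9.81·cos 35.5° = 567 N.
Parallel to the incline, ΣF = 0 gives f = m g sin θ − P = 404.5 − 445 = -40.53 N (up-slope positive).
Static friction can supply at most μ_s N = 425.3 N.
Since |-40.53| ≤ 425.3 N, static friction is sufficient; f equals the required value, not μ_s N.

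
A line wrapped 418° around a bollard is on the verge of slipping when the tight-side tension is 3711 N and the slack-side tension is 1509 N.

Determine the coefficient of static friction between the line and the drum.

μ ≈ 0.123

T₂/T₁ = e^{μβ} → μ = ln(T₂/T₁)/β.
β = 418° = 7.295 rad.
μ = ln(3711/1509)/7.295 = ln(2.459)/7.295 = 0.123.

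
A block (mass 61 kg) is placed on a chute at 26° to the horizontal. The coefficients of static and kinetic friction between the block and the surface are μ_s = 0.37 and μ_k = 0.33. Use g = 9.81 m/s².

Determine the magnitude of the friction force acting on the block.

Perpendicular to the surface, N = m g cos θ = 61·9.81·cos 26° = 537.8 N.
Along the slope the weight component is m g sin θ = 262.3 N; friction must supply exactly this, acting up-slope.
Maximum static friction available: μ_s N = 0.37 × 537.8 = 199 N.
Since |262.3| > 199 N, static friction cannot hold it; the block slides down the incline and kinetic friction applies: f = μ_k N = 0.33 × 537.8 = 177 N.

f ≈ 177 N (up the incline)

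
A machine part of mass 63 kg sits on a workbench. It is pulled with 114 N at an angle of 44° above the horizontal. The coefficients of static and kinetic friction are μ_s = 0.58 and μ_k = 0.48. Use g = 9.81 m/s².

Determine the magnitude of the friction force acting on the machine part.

f ≈ 82 N

Vertical equilibrium gives N = m g − P sin α = 538.8 N.
Horizontally, friction must balance P cos α = 82 N.
μ_s N = 0.58 × 538.8 = 312.5 N.
82 ≤ 312.5 N → static; friction equals the required 82 N.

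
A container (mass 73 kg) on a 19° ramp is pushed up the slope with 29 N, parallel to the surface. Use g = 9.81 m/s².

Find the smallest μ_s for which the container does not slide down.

μ_s,min ≈ 0.301

N = m g cos θ = 677.1 N.
Friction must make up the shortfall along the incline: f = m g sin θ − P = 233.1 − 29 = 204.1 N.
At the threshold f = μ_s N, so μ_s,min = 204.1/677.1 = 0.301.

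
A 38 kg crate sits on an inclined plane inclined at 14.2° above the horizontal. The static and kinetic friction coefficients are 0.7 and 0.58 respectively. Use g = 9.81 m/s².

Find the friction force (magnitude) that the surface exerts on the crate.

Perpendicular to the surface, N = m g cos θ = 38·9.81·cos 14.2° = 361.4 N.
Along the slope the weight component is m g sin θ = 91.45 N; friction must supply exactly this, acting up-slope.
The static-friction ceiling is μ_s N = 0.7 × 361.4 = 253 N.
Since |91.45| ≤ 253 N, the crate remains in static equilibrium and friction takes exactly the required value.

f ≈ 91.4 N (up the incline)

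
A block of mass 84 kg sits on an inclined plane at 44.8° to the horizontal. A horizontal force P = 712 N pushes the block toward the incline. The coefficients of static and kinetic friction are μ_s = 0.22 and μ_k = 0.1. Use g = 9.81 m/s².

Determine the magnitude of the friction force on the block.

Resolve perpendicular to the incline: N = m g cos θ + P sin θ = 84×9.81×cos 44.8° + 712×sin 44.8° = 1086 N.
Parallel to the incline: P cos θ − m g sin θ = 505.2 − 580.6 = -75.43 N; the friction needed to balance this is 75.43 N acting up the slope.
Maximum static friction: μ_s N = 0.22 × 1086 = 239 N.
|f_req| = 75.43 ≤ 239 N → the block is in equilibrium; friction equals the required value.

f ≈ 75.4 N (up the incline)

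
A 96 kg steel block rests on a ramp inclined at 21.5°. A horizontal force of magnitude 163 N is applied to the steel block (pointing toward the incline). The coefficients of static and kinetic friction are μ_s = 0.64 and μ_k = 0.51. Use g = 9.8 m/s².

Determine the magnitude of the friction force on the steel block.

f ≈ 193 N (up the incline)

The horizontal push has a component P sin θ into the surface, so N = m g cos θ + P sin θ = 875.3 + 59.74 = 935.1 N.
Along the incline, the net driving force (taking up-slope positive) is P cos θ − m g sin θ = 151.7 − 344.8 = -193.1 N, so equilibrium requires friction f = 193.1 N (up-slope).
The limit of static friction is μ_s N = 598.4 N.
|f_req| = 193.1 ≤ 598.4 N → the steel block is in equilibrium; friction equals the required value.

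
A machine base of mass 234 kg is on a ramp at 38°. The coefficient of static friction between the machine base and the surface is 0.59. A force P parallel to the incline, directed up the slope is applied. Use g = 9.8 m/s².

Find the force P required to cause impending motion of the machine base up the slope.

At impending motion up the slope, friction acts down-slope at its limit: f = μ_s N.
P is parallel to the surface, so N = m g cos θ = 1810 N.
Along the incline: P = m g sin θ + μ_s N = 1410 + 0.59×1810 = 2480 N.

P ≈ 2480 N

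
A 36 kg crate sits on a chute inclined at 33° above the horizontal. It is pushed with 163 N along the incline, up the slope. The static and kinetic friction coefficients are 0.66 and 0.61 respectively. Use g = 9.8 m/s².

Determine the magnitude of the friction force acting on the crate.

The normal reaction is N = m g cos θ = 295.9 N.
Parallel to the incline, ΣF = 0 gives f = m g sin θ − P = 192.1 − 163 = 29.15 N (up-slope positive).
The static-friction ceiling is μ_s N = 0.66 × 295.9 = 195.3 N.
Since |29.15| ≤ 195.3 N, no slip — friction simply equals what equilibrium demands.

f ≈ 29.1 N (up the incline)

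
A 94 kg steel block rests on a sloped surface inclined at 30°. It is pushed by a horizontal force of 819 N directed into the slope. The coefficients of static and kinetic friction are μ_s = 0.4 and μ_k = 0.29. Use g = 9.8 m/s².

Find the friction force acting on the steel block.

f ≈ 249 N (down the incline)

Normal direction: N = m g cos θ + P sin θ = 1207 N.
Along the incline, the net driving force (taking up-slope positive) is P cos θ − m g sin θ = 709.3 − 460.6 = 248.7 N, so equilibrium requires friction f = -248.7 N (down-slope).
Maximum static friction: μ_s N = 0.4 × 1207 = 482.9 N.
|f_req| = 248.7 ≤ 482.9 N → the steel block is in equilibrium; friction equals the required value.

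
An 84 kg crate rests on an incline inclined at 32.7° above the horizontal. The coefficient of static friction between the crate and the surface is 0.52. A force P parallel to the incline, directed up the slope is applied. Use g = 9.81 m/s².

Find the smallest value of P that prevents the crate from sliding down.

P_min ≈ 84.6 N

The crate tends to slide down (tan θ > μ_s), so at the point of impending slip friction acts up-slope at its limit: f = μ_s N.
P is parallel to the surface, so N = m g cos θ = 693 N.
Along the incline: P + μ_s N = m g sin θ, so P = 445 − 0.52×693 = 84.6 N.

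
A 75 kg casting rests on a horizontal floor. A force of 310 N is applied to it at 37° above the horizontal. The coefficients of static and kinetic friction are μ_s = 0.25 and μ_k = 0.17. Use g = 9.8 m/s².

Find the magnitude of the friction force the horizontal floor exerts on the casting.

f ≈ 93.2 N

Vertical equilibrium gives N = m g − P sin α = 548.4 N.
For equilibrium, f = P cos α = 310×cos 37° = 247.6 N.
The static-friction limit is μ_s N = 137.1 N.
247.6 > 137.1 N → the casting slides; f = μ_k N = 0.17×548.4 = 93.2 N.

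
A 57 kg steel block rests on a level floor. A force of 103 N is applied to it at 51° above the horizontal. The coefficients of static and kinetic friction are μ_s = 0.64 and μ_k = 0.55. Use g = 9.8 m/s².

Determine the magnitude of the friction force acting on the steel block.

N = m g − P sin α = 558.6 − 103×sin 51° = 478.6 N.
Horizontally, friction must balance P cos α = 64.82 N.
The static-friction limit is μ_s N = 306.3 N.
64.82 ≤ 306.3 N → static; friction equals the required 64.8 N.

f ≈ 64.8 N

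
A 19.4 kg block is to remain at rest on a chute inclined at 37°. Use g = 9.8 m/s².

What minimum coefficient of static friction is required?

At the slip threshold m g sin θ = μ_s m g cos θ, so μ_s,min = tan θ.
μ_s,min = tan 37° = 0.754.

μ_s,min ≈ 0.754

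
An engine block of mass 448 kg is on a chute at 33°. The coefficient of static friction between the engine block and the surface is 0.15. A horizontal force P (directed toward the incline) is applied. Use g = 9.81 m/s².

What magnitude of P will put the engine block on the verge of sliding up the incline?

P ≈ 3890 N

At impending motion up the slope, friction acts down-slope at its limit: f = μ_s N.
Perpendicular to the incline: N = m g cos θ + P sin θ.
Along the incline: P cos θ = m g sin θ + μ_s N = m g sin θ + μ_s (m g cos θ + P sin θ).
Solving, P (cos θ − μ_s sin θ) = m g (sin θ + μ_s cos θ), so P = 448×9.81×(sin 33° + 0.15 cos 33°)/(cos 33° − 0.15 sin 33°) = 4390×0.6704/0.757 = 3890 N.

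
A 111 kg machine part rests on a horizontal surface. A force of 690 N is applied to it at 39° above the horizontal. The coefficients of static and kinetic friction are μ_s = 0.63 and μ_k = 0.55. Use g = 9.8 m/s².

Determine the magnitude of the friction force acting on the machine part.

f ≈ 359 N

Vertical equilibrium gives N = m g − P sin α = 653.6 N.
The horizontal driving force is P cos α = 536.2 N, so equilibrium needs friction f = 536.2 N.
μ_s N = 0.63 × 653.6 = 411.7 N.
536.2 > 411.7 N → the machine part slides; f = μ_k N = 0.55×653.6 = 359 N.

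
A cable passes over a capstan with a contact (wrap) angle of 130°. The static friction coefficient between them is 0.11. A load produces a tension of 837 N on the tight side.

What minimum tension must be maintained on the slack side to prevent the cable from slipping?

T_min ≈ 652 N

Capstan equation at impending slip: T_tight/T_slack = e^{μβ}.
β = 130° = 2.269 rad; e^{μβ} = e^{0.11×2.269} = 1.283.
T_slack = T_tight / e^{μβ} = 837 / 1.283 = 652 N.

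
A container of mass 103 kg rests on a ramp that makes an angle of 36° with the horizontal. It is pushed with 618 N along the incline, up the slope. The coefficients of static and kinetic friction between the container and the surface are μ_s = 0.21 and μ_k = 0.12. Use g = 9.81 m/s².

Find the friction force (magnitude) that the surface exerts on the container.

Normal force: N = m g cos θ = 103 × 9.81 × cos 36° = 817.5 N.
The friction needed for equilibrium is m g sin θ − P = 593.9 − 618 = -24.08 N, measured positive up-slope.
Maximum static friction available: μ_s N = 0.21 × 817.5 = 171.7 N.
Since |-24.08| ≤ 171.7 N, the container remains in static equilibrium and friction takes exactly the required value.

f ≈ 24.1 N (down the incline)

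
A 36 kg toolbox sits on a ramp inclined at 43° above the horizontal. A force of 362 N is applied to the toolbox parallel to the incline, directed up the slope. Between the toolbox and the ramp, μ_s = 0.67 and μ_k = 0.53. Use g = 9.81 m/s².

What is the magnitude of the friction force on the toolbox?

The normal reaction is N = m g cos θ = 258.3 N.
Parallel to the incline, ΣF = 0 gives f = m g sin θ − P = 240.9 − 362 = -121.1 N (up-slope positive).
Static friction can supply at most μ_s N = 173.1 N.
Since |-121.1| ≤ 173.1 N, no slip — friction simply equals what equilibrium demands.

f ≈ 121 N (down the incline)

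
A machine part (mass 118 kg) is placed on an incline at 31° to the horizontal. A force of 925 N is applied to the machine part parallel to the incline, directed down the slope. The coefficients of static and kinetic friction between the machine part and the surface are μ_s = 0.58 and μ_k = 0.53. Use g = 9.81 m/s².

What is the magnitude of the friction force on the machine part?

Perpendicular to the surface, N = m g cos θ = 118·9.81·cos 31° = 992.2 N.
The friction needed for equilibrium is m g sin θ + P = 596.2 + 925 = 1521 N, measured positive up-slope.
The static-friction ceiling is μ_s N = 0.58 × 992.2 = 575.5 N.
Since |1521| > 575.5 N, static friction cannot hold it; the machine part slides down the incline and kinetic friction applies: f = μ_k N = 0.53 × 992.2 = 526 N.

f ≈ 526 N (up the incline)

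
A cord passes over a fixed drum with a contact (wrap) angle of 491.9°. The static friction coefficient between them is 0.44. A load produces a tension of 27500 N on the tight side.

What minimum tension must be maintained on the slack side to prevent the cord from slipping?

Capstan equation at impending slip: T_tight/T_slack = e^{μβ}.
β = 491.9° = 8.585 rad; e^{μβ} = e^{0.44×8.585} = 43.71.
T_slack = T_tight / e^{μβ} = 27500 / 43.71 = 629 N.

T_min ≈ 629 N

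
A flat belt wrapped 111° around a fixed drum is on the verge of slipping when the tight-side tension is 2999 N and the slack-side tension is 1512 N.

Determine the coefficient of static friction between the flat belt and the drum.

T₂/T₁ = e^{μβ} → μ = ln(T₂/T₁)/β.
β = 111° = 1.937 rad.
μ = ln(2999/1512)/1.937 = ln(1.983)/1.937 = 0.354.

μ ≈ 0.354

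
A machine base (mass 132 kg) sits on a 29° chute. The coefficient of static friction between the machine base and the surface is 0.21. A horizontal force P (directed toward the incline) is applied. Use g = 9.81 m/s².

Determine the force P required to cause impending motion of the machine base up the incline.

P ≈ 1120 N

At impending motion up the slope, friction acts down-slope at its limit: f = μ_s N.
Perpendicular to the incline: N = m g cos θ + P sin θ.
Along the incline: P cos θ = m g sin θ + μ_s N = m g sin θ + μ_s (m g cos θ + P sin θ).
Solving, P (cos θ − μ_s sin θ) = m g (sin θ + μ_s cos θ), so P = 132×9.81×(sin 29° + 0.21 cos 29°)/(cos 29° − 0.21 sin 29°) = 1290×0.6685/0.7728 = 1120 N.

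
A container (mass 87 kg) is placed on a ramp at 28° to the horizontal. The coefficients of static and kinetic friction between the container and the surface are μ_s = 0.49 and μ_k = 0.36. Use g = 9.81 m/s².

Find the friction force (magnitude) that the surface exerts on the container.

f ≈ 271 N (up the incline)

Normal force: N = m g cos θ = 87 × 9.81 × cos 28° = 753.6 N.
Along the slope the weight component is m g sin θ = 400.7 N; friction must supply exactly this, acting up-slope.
Maximum static friction available: μ_s N = 0.49 × 753.6 = 369.2 N.
Since |400.7| > 369.2 N, static friction cannot hold it; the container slides down the incline and kinetic friction applies: f = μ_k N = 0.36 × 753.6 = 271 N.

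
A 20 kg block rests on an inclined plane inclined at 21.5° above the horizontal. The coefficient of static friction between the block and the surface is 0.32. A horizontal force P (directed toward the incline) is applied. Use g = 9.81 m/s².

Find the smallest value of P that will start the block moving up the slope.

At impending motion up the slope, friction acts down-slope at its limit: f = μ_s N.
Perpendicular to the incline: N = m g cos θ + P sin θ.
Along the incline: P cos θ = m g sin θ + μ_s N = m g sin θ + μ_s (m g cos θ + P sin θ).
Solving, P (cos θ − μ_s sin θ) = m g (sin θ + μ_s cos θ), so P = 20×9.81×(sin 21.5° + 0.32 cos 21.5°)/(cos 21.5° − 0.32 sin 21.5°) = 196×0.6642/0.8131 = 160 N.

P ≈ 160 N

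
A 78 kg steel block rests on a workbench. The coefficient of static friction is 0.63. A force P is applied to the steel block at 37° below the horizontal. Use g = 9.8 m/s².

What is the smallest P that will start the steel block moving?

P ≈ 1150 N

N = m g + P sin α (the push presses the steel block into the workbench).
At impending slip, P cos α = μ_s N = μ_s (m g + P sin α).
Solving: P (cos α − μ_s sin α) = μ_s m g → P = 0.63×764/(cos 37° − 0.63 sin 37°) = 482/0.4195 = 1150 N.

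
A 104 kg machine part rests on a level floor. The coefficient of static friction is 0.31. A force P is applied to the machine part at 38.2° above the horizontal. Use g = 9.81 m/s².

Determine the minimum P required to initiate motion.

N = m g − P sin α (the pull lifts the machine part).
At impending slip, P cos α = μ_s N = μ_s (m g − P sin α).
Solving: P (cos α + μ_s sin α) = μ_s m g → P = 0.31×1020/(cos 38.2° + 0.31 sin 38.2°) = 316/0.9776 = 324 N.

P ≈ 324 N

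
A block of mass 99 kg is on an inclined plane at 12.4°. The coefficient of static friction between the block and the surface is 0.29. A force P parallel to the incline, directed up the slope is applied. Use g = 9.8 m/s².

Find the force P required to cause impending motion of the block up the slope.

P ≈ 483 N

At impending motion up the slope, friction acts down-slope at its limit: f = μ_s N.
P is parallel to the surface, so N = m g cos θ = 948 N.
Along the incline: P = m g sin θ + μ_s N = 208 + 0.29×948 = 483 N.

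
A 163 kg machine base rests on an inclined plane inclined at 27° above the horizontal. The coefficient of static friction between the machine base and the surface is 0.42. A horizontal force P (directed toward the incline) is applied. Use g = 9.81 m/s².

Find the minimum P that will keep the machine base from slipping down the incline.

P_min ≈ 118 N

The machine base tends to slide down (tan θ > μ_s), so at the point of impending slip friction acts up-slope at its limit: f = μ_s N.
Perpendicular to the incline: N = m g cos θ + P sin θ.
Along the incline: P cos θ + μ_s N = m g sin θ, i.e. P cos θ + μ_s (m g cos θ + P sin θ) = m g sin θ.
Solving, P (cos θ + μ_s sin θ) = m g (sin θ − μ_s cos θ), so P = 1600×0.07977/1.082 = 118 N.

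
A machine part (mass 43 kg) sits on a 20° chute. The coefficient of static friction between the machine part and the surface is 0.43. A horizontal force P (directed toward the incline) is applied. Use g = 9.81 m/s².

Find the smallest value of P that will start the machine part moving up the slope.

P ≈ 397 N

At impending motion up the slope, friction acts down-slope at its limit: f = μ_s N.
Perpendicular to the incline: N = m g cos θ + P sin θ.
Along the incline: P cos θ = m g sin θ + μ_s N = m g sin θ + μ_s (m g cos θ + P sin θ).
Solving, P (cos θ − μ_s sin θ) = m g (sin θ + μ_s cos θ), so P = 43×9.81×(sin 20° + 0.43 cos 20°)/(cos 20° − 0.43 sin 20°) = 422×0.7461/0.7926 = 397 N.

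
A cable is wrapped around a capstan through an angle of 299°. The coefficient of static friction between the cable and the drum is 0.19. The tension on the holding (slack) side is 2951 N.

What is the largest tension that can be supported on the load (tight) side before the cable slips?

At impending slip the capstan equation gives T₂/T₁ = e^{μβ} with β in radians.
β = 299° × π/180 = 5.219 rad.
e^{μβ} = e^{0.19×5.219} = 2.695.
T₂ = T₁ · e^{μβ} = 2951 × 2.695 = 7950 N.

T_max ≈ 7950 N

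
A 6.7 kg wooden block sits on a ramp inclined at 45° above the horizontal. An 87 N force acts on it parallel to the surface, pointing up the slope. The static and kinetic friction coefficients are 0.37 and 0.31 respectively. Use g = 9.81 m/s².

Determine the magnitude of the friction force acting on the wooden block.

Perpendicular to the surface, N = m g cos θ = 6.7·9.81·cos 45° = 46.48 N.
For equilibrium along the incline the friction force must supply f = m g sin θ − P = 46.48 − 87 = -40.52 N (positive meaning up-slope).
Maximum static friction available: μ_s N = 0.37 × 46.48 = 17.2 N.
Since |-40.52| > 17.2 N, static friction cannot hold it; the wooden block slides up the incline and kinetic friction applies: f = μ_k N = 0.31 × 46.48 = 14.4 N.

f ≈ 14.4 N (down the incline)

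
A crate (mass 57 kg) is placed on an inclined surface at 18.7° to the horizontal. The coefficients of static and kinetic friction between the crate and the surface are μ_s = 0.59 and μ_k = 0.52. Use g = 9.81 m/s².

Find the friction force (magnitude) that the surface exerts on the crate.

The normal reaction is N = m g cos θ = 529.7 N.
For equilibrium along the incline, friction must balance the weight component: f = m g sin θ = 179.3 N up the slope.
The static-friction ceiling is μ_s N = 0.59 × 529.7 = 312.5 N.
Since |179.3| ≤ 312.5 N, no slip — friction simply equals what equilibrium demands.

f ≈ 179 N (up the incline)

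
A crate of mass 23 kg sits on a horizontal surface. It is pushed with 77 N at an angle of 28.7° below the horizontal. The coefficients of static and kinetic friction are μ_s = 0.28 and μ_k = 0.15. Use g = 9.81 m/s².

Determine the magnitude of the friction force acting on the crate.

Vertical equilibrium gives N = m g + P sin α = 262.6 N.
Horizontally, friction must balance P cos α = 67.54 N.
The static-friction limit is μ_s N = 73.53 N.
67.54 ≤ 73.53 N → static; friction equals the required 67.5 N.

f ≈ 67.5 N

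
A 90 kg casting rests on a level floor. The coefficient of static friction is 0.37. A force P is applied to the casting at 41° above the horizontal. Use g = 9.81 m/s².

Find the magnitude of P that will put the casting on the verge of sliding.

P ≈ 328 N

N = m g − P sin α (the pull lifts the casting).
At impending slip, P cos α = μ_s N = μ_s (m g − P sin α).
Solving: P (cos α + μ_s sin α) = μ_s m g → P = 0.37×883/(cos 41° + 0.37 sin 41°) = 327/0.9975 = 328 N.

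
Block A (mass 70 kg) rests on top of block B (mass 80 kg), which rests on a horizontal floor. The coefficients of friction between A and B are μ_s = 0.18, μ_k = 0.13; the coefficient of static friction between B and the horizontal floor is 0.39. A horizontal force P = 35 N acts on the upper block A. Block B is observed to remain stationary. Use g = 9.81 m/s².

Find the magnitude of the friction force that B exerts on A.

f ≈ 35 N

Between the blocks, N₁ = m_A g = 686.7 N.
So the A–B interface can sustain at most μ_s N₁ = 123.6 N of static friction.
Since P = 35 N ≤ 123.6 N, A does not slip on B; friction on A equals P = 35 N.
B experiences an equal 35 N forward from A (third law). B is in equilibrium, so the floor supplies f₂ = 35 N of static friction (limit μ_s(m_A+m_B)g = 573.9 N, not exceeded).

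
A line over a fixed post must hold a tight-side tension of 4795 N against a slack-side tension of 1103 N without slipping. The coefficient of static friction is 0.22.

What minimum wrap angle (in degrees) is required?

β_min ≈ 383°

T₂/T₁ = e^{μβ} → β = ln(T₂/T₁)/μ.
β = ln(4795/1103)/0.22 = 1.47/0.22 = 6.68 rad.
In degrees: β = 6.68 × 180/π = 383°.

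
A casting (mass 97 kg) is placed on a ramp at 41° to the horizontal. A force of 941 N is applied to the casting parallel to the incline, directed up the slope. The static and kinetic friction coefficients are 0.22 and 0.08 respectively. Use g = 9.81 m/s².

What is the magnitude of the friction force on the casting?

f ≈ 57.5 N (down the incline)

Perpendicular to the surface, N = m g cos θ = 97·9.81·cos 41° = 718.2 N.
For equilibrium along the incline the friction force must supply f = m g sin θ − P = 624.3 − 941 = -316.7 N (positive meaning up-slope).
The static-friction ceiling is μ_s N = 0.22 × 718.2 = 158 N.
|-316.7| exceeds 158 N, so the casting slips up-slope; friction is kinetic, f = μ_k N = 0.08×718.2 = 57.5 N.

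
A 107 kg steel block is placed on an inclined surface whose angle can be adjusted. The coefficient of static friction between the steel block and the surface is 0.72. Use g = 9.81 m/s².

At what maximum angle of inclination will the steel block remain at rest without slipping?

θ_max ≈ 35.8°

At the slip threshold, m g sin θ = μ_s · m g cos θ, so tan θ = μ_s.
θ_max = arctan(0.72) = 35.8°.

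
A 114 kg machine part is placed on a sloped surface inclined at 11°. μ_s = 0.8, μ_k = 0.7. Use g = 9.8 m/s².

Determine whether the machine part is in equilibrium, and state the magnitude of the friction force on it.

N = m g cos θ = 1100 N.
Down-slope weight component: m g sin θ = 213 N.
μ_s N = 877 N.
213 ≤ 877 N, so it stays put; friction = 213 N.

f ≈ 213 N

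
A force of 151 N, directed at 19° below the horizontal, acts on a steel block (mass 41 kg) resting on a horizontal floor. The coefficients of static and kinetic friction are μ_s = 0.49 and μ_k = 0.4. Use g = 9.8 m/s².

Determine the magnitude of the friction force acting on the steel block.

N = m g + P sin α = 401.8 + 151×sin 19° = 451 N.
Horizontally, friction must balance P cos α = 142.8 N.
μ_s N = 0.49 × 451 = 221 N.
142.8 ≤ 221 N → static; friction equals the required 143 N.

f ≈ 143 N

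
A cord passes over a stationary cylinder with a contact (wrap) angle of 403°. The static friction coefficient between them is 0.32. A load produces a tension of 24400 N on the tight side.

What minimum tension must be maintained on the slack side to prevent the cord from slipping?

Capstan equation at impending slip: T_tight/T_slack = e^{μβ}.
β = 403° = 7.034 rad; e^{μβ} = e^{0.32×7.034} = 9.495.
T_slack = T_tight / e^{μβ} = 24400 / 9.495 = 2570 N.

T_min ≈ 2570 N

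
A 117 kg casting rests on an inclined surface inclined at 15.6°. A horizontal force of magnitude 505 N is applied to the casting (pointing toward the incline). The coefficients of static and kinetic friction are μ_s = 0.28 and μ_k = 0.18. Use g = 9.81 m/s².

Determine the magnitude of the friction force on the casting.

The horizontal push has a component P sin θ into the surface, so N = m g cos θ + P sin θ = 1105 + 135.8 = 1241 N.
Parallel to the incline: P cos θ − m g sin θ = 486.4 − 308.7 = 177.7 N; the friction needed to balance this is 177.7 N acting down the slope.
The limit of static friction is μ_s N = 347.6 N.
Since 177.7 N is within the 347.6 N limit, the casting stays put and friction is exactly 178 N.

f ≈ 178 N (down the incline)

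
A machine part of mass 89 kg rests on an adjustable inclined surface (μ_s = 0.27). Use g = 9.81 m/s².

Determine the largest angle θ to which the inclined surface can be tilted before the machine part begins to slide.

θ_max ≈ 15.1°

At the slip threshold, m g sin θ = μ_s · m g cos θ, so tan θ = μ_s.
θ_max = arctan(0.27) = 15.1°.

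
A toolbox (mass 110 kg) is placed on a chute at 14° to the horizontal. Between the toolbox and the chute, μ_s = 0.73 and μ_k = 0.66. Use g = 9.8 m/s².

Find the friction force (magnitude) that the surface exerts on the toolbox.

The normal reaction is N = m g cos θ = 1046 N.
Along the slope the weight component is m g sin θ = 260.8 N; friction must supply exactly this, acting up-slope.
Maximum static friction available: μ_s N = 0.73 × 1046 = 763.6 N.
Since |260.8| ≤ 763.6 N, static friction is sufficient; f equals the required value, not μ_s N.

f ≈ 261 N (up the incline)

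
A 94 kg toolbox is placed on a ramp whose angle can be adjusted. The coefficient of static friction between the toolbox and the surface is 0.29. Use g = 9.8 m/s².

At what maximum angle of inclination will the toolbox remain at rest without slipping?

θ_max ≈ 16.2°

At the slip threshold, m g sin θ = μ_s · m g cos θ, so tan θ = μ_s.
θ_max = arctan(0.29) = 16.2°.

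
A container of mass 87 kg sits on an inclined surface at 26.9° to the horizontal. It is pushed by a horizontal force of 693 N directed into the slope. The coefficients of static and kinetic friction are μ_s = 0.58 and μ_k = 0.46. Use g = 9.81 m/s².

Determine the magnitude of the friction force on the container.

Resolve perpendicular to the incline: N = m g cos θ + P sin θ = 87×9.81×cos 26.9° + 693×sin 26.9° = 1075 N.
Along the incline, the net driving force (taking up-slope positive) is P cos θ − m g sin θ = 618 − 386.1 = 231.9 N, so equilibrium requires friction f = -231.9 N (down-slope).
Maximum static friction: μ_s N = 0.58 × 1075 = 623.3 N.
|f_req| = 231.9 ≤ 623.3 N → the container is in equilibrium; friction equals the required value.

f ≈ 232 N (down the incline)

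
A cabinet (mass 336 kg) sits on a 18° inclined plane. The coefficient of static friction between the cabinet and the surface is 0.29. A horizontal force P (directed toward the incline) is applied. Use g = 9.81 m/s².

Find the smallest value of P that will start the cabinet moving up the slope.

P ≈ 2240 N

At impending motion up the slope, friction acts down-slope at its limit: f = μ_s N.
Perpendicular to the incline: N = m g cos θ + P sin θ.
Along the incline: P cos θ = m g sin θ + μ_s N = m g sin θ + μ_s (m g cos θ + P sin θ).
Solving, P (cos θ − μ_s sin θ) = m g (sin θ + μ_s cos θ), so P = 336×9.81×(sin 18° + 0.29 cos 18°)/(cos 18° − 0.29 sin 18°) = 3300×0.5848/0.8614 = 2240 N.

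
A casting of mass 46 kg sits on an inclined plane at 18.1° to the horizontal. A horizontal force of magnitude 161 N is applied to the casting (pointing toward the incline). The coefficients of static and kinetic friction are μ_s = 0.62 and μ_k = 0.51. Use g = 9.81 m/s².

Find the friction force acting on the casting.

f ≈ 12.8 N (down the incline)

Resolve perpendicular to the incline: N = m g cos θ + P sin θ = 46×9.81×cos 18.1° + 161×sin 18.1° = 478.9 N.
Parallel to the incline: P cos θ − m g sin θ = 153 − 140.2 = 12.84 N; the friction needed to balance this is 12.84 N acting down the slope.
Maximum static friction: μ_s N = 0.62 × 478.9 = 296.9 N.
|f_req| = 12.84 ≤ 296.9 N → the casting is in equilibrium; friction equals the required value.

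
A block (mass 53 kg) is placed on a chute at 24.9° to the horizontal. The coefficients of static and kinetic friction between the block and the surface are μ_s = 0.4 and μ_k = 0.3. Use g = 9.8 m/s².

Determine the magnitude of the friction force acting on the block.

The normal reaction is N = m g cos θ = 471.1 N.
For equilibrium along the incline, friction must balance the weight component: f = m g sin θ = 218.7 N up the slope.
The static-friction ceiling is μ_s N = 0.4 × 471.1 = 188.4 N.
Since |218.7| > 188.4 N, static friction cannot hold it; the block slides down the incline and kinetic friction applies: f = μ_k N = 0.3 × 471.1 = 141 N.

f ≈ 141 N (up the incline)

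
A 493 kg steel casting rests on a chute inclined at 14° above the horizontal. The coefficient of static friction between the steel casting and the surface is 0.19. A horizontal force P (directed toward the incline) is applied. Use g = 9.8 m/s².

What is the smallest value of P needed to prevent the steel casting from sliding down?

The steel casting tends to slide down (tan θ > μ_s), so at the point of impending slip friction acts up-slope at its limit: f = μ_s N.
Perpendicular to the incline: N = m g cos θ + P sin θ.
Along the incline: P cos θ + μ_s N = m g sin θ, i.e. P cos θ + μ_s (m g cos θ + P sin θ) = m g sin θ.
Solving, P (cos θ + μ_s sin θ) = m g (sin θ − μ_s cos θ), so P = 4830×0.05757/1.016 = 274 N.

P_min ≈ 274 N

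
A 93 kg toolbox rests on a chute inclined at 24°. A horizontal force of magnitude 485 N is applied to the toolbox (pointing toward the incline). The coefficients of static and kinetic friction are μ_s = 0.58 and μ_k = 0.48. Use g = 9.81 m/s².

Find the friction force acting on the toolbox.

f ≈ 72 N (down the incline)

The horizontal push has a component P sin θ into the surface, so N = m g cos θ + P sin θ = 833.5 + 197.3 = 1031 N.
Parallel to the incline: P cos θ − m g sin θ = 443.1 − 371.1 = 71.99 N; the friction needed to balance this is 71.99 N acting down the slope.
Maximum static friction: μ_s N = 0.58 × 1031 = 597.8 N.
|f_req| = 71.99 ≤ 597.8 N → the toolbox is in equilibrium; friction equals the required value.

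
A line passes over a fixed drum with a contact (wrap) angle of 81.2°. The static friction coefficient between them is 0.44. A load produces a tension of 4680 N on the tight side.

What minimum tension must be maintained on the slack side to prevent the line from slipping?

T_min ≈ 2510 N

Capstan equation at impending slip: T_tight/T_slack = e^{μβ}.
β = 81.2° = 1.417 rad; e^{μβ} = e^{0.44×1.417} = 1.866.
T_slack = T_tight / e^{μβ} = 4680 / 1.866 = 2510 N.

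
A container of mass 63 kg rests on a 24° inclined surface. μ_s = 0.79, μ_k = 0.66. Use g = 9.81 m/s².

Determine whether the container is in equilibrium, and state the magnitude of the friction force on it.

N = m g cos θ = 565 N.
Down-slope weight component: m g sin θ = 251 N.
μ_s N = 446 N.
251 ≤ 446 N, so it stays put; friction = 251 N.

f ≈ 251 N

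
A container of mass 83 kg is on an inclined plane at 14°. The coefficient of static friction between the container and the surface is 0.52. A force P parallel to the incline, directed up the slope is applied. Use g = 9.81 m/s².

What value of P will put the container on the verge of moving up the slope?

At impending motion up the slope, friction acts down-slope at its limit: f = μ_s N.
P is parallel to the surface, so N = m g cos θ = 790 N.
Along the incline: P = m g sin θ + μ_s N = 197 + 0.52×790 = 608 N.

P ≈ 608 N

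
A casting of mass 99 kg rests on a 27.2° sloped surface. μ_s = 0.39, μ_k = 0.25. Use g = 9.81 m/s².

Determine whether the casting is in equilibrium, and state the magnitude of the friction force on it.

N = m g cos θ = 864 N.
Down-slope weight component: m g sin θ = 444 N.
μ_s N = 337 N.
444 > 337 N, so it slides; kinetic friction f = μ_k N = 0.25×864 = 216 N.

f ≈ 216 N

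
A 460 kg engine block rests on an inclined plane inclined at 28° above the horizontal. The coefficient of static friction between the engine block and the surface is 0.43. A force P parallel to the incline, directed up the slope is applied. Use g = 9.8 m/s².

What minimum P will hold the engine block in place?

P_min ≈ 405 N

The engine block tends to slide down (tan θ > μ_s), so at the point of impending slip friction acts up-slope at its limit: f = μ_s N.
P is parallel to the surface, so N = m g cos θ = 3980 N.
Along the incline: P + μ_s N = m g sin θ, so P = 2120 − 0.43×3980 = 405 N.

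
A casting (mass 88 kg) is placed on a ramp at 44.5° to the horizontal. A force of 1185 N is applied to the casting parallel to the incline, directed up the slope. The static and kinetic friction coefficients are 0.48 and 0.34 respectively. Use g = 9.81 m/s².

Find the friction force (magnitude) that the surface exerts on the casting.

f ≈ 209 N (down the incline)

Perpendicular to the surface, N = m g cos θ = 88·9.81·cos 44.5° = 615.7 N.
Parallel to the incline, ΣF = 0 gives f = m g sin θ − P = 605.1 − 1185 = -579.9 N (up-slope positive).
Static friction can supply at most μ_s N = 295.6 N.
Since |-579.9| > 295.6 N, static friction cannot hold it; the casting slides up the incline and kinetic friction applies: f = μ_k N = 0.34 × 615.7 = 209 N.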